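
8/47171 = 8/47171 = 0.00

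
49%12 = 1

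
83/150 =83/150= 0.55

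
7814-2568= 5246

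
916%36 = 16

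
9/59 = 9/59 =0.15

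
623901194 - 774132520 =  - 150231326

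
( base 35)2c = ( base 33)2G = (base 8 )122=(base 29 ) 2O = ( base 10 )82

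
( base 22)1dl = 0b1100010111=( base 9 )1068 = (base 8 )1427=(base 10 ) 791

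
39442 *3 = 118326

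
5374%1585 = 619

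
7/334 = 7/334 = 0.02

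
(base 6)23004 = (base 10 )3244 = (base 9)4404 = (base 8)6254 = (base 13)1627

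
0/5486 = 0 = 0.00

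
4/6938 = 2/3469 = 0.00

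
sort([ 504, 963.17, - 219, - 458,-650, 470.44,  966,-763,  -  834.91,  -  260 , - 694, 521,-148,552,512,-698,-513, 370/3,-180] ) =[  -  834.91,- 763, - 698, - 694, - 650, - 513, - 458, - 260, - 219, - 180, - 148, 370/3,470.44, 504, 512, 521, 552,963.17, 966]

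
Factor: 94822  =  2^1*7^1*13^1*  521^1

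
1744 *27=47088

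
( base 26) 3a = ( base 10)88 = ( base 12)74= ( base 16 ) 58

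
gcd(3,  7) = 1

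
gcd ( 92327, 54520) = 1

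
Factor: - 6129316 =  - 2^2*17^1 *23^1*3919^1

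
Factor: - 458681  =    -  43^1*10667^1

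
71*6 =426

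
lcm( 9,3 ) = 9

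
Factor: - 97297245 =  - 3^2 * 5^1*23^1*94007^1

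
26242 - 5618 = 20624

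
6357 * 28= 177996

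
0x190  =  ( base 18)144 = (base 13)24a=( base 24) gg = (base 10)400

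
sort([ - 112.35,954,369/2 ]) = [ - 112.35, 369/2,954 ]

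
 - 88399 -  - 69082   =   - 19317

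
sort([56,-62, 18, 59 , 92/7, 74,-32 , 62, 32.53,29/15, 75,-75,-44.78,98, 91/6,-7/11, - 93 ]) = [-93,-75 , - 62, - 44.78,-32  , - 7/11, 29/15, 92/7 , 91/6, 18,  32.53, 56, 59, 62, 74, 75, 98 ]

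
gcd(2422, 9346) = 2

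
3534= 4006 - 472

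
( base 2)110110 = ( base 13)42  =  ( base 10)54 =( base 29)1P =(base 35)1J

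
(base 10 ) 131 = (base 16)83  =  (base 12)AB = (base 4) 2003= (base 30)4b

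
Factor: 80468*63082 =5076082376 = 2^3*20117^1*31541^1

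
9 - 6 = 3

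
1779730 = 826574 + 953156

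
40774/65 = 40774/65 = 627.29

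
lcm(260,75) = 3900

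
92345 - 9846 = 82499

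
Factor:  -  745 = -5^1*149^1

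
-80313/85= -80313/85=- 944.86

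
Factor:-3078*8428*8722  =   - 2^4*3^4*7^4*19^1  *43^1*89^1 = -  226260751248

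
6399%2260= 1879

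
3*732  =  2196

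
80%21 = 17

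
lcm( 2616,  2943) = 23544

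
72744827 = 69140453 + 3604374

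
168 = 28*6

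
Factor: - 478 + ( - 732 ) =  - 2^1*5^1*11^2 = -  1210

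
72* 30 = 2160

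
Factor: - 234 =-2^1*3^2 * 13^1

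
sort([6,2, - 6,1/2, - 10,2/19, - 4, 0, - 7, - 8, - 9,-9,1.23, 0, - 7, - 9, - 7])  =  [ - 10,  -  9, - 9, - 9 , - 8, - 7, - 7, - 7, - 6, - 4,0,0,2/19,1/2,1.23,2,6]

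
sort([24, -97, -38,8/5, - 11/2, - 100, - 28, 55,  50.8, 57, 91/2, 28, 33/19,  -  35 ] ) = [ - 100 , - 97, - 38, - 35 , - 28, - 11/2, 8/5, 33/19, 24, 28, 91/2,50.8, 55, 57] 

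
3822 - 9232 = - 5410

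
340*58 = 19720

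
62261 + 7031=69292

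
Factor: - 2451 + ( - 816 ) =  - 3267 = -3^3 *11^2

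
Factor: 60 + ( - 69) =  - 3^2 = - 9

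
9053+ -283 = 8770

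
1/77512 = 1/77512= 0.00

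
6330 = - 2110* (  -  3)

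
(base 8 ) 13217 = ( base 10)5775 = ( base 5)141100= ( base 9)7826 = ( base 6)42423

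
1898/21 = 1898/21 = 90.38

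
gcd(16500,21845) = 5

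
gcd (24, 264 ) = 24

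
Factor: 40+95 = 135  =  3^3*5^1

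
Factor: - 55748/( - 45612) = 11/9 = 3^( - 2)*11^1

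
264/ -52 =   -  66/13 = - 5.08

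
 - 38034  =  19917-57951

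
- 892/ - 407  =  2 + 78/407 = 2.19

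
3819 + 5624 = 9443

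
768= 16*48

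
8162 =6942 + 1220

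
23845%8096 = 7653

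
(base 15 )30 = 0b101101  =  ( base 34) 1b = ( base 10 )45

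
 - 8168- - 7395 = -773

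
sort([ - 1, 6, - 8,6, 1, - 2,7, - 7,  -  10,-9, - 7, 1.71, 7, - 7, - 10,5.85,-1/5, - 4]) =[ - 10, - 10, -9, - 8, - 7, - 7, - 7, - 4, - 2, - 1, - 1/5, 1, 1.71, 5.85, 6, 6, 7, 7 ]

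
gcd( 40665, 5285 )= 5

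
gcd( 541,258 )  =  1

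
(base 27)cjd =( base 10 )9274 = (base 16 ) 243a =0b10010000111010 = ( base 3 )110201111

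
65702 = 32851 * 2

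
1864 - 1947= - 83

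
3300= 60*55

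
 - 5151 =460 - 5611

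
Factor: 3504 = 2^4*3^1*73^1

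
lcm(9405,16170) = 921690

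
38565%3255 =2760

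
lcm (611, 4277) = 4277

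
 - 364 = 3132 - 3496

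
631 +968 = 1599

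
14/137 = 14/137 = 0.10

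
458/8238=229/4119 = 0.06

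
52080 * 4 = 208320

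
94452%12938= 3886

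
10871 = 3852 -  - 7019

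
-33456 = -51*656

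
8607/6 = 1434 + 1/2 = 1434.50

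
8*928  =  7424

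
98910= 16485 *6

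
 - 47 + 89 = 42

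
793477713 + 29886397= 823364110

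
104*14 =1456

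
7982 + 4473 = 12455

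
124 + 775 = 899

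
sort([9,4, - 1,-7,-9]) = [-9 ,  -  7, - 1,  4,9]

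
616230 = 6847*90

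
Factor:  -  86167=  - 199^1* 433^1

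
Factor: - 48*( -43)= 2^4*3^1*43^1 = 2064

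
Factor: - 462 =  - 2^1* 3^1  *  7^1*11^1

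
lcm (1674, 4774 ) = 128898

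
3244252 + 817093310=820337562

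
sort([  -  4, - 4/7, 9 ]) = [ - 4,-4/7, 9] 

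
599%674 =599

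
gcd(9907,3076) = 1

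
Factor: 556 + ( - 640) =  - 84 = - 2^2 * 3^1*7^1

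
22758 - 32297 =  - 9539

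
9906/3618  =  1651/603 = 2.74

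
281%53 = 16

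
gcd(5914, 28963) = 1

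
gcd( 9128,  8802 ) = 326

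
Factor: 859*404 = 347036 = 2^2*101^1*859^1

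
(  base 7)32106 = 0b1111100001000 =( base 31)888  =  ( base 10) 7944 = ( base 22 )G92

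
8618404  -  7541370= 1077034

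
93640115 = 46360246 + 47279869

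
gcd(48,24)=24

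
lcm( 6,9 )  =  18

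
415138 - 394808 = 20330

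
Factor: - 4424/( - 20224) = 7/32 = 2^( - 5)*7^1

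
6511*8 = 52088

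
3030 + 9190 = 12220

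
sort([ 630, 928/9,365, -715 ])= [ - 715, 928/9, 365, 630 ] 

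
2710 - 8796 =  - 6086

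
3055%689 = 299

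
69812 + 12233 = 82045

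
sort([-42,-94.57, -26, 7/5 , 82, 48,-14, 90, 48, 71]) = [ - 94.57,-42 ,-26, - 14, 7/5, 48 , 48, 71,82,90] 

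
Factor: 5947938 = 2^1*3^3*23^1 * 4789^1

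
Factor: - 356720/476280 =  - 182/243 = - 2^1 * 3^(-5)*7^1*13^1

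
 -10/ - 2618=5/1309 = 0.00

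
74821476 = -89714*(-834 )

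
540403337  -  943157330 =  - 402753993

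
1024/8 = 128  =  128.00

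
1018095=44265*23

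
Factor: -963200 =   -  2^7 * 5^2*7^1*43^1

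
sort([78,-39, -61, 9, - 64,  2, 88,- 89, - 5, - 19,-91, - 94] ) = [ - 94, - 91 , - 89, - 64,-61, - 39 , - 19, - 5 , 2,  9, 78,  88]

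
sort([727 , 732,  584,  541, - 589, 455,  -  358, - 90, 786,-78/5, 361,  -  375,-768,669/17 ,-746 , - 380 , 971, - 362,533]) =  [ - 768, - 746, - 589, - 380,  -  375, - 362, - 358, - 90, - 78/5,669/17 , 361,455,533,541, 584,727, 732,786  ,  971]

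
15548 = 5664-- 9884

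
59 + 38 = 97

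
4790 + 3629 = 8419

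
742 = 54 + 688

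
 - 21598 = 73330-94928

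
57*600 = 34200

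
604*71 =42884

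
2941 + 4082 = 7023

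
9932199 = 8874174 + 1058025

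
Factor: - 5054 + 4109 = - 945 = -3^3*5^1*7^1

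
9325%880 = 525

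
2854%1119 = 616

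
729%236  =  21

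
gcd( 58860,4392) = 36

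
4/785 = 4/785 = 0.01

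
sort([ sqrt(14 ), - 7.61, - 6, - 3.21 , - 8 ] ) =[ - 8,-7.61, - 6, - 3.21,sqrt (14)] 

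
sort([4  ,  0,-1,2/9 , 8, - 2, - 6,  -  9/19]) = [ - 6, - 2, - 1, - 9/19,0,2/9, 4,8]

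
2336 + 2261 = 4597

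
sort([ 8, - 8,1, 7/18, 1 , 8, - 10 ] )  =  [ - 10,-8,7/18,1,1, 8,8]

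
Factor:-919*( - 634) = 582646=2^1  *317^1*919^1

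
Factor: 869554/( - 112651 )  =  - 2^1*11^( - 2)*467^1  =  - 934/121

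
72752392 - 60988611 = 11763781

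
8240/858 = 4120/429= 9.60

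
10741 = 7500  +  3241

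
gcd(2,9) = 1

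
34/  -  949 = -34/949 = - 0.04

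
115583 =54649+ 60934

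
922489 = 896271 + 26218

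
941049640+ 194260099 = 1135309739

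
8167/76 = 8167/76=107.46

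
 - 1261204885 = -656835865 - 604369020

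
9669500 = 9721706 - 52206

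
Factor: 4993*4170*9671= 201358053510 = 2^1*3^1* 5^1*19^1*139^1*509^1 * 4993^1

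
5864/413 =14 + 82/413 = 14.20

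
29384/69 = 29384/69 = 425.86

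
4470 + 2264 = 6734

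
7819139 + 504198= 8323337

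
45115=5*9023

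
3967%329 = 19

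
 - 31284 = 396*( - 79)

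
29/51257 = 29/51257 = 0.00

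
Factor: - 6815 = - 5^1*29^1*47^1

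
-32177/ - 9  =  3575+2/9 = 3575.22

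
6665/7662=6665/7662= 0.87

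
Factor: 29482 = 2^1*14741^1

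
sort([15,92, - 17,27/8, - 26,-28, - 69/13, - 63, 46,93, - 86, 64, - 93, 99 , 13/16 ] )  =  [-93, -86, - 63, - 28, -26,-17, - 69/13, 13/16,27/8, 15, 46,64,92,  93, 99] 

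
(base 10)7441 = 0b1110100010001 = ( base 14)29d7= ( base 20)ic1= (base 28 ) 9DL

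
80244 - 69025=11219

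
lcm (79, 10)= 790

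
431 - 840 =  - 409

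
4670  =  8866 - 4196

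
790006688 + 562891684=1352898372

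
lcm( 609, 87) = 609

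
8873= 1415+7458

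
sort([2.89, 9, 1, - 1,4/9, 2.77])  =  [ - 1,4/9 , 1, 2.77 , 2.89, 9] 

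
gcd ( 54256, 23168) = 16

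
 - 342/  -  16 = 21+ 3/8 = 21.38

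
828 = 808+20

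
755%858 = 755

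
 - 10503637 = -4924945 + - 5578692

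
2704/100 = 27 + 1/25 = 27.04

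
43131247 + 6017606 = 49148853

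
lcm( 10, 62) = 310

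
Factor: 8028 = 2^2*3^2*223^1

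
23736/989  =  24= 24.00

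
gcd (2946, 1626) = 6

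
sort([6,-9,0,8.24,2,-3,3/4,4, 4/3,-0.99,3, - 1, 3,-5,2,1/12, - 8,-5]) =[  -  9, - 8, - 5, - 5, - 3,-1,-0.99,0 , 1/12,3/4, 4/3,2,2,3,  3,4,6, 8.24]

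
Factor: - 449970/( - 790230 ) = 283/497 = 7^(-1)*71^ ( - 1)*283^1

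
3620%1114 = 278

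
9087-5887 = 3200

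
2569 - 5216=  - 2647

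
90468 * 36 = 3256848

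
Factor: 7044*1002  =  2^3*3^2*167^1*587^1 = 7058088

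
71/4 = 71/4=17.75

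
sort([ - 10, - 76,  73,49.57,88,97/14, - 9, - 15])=[- 76, - 15, - 10, - 9,97/14,49.57,73,88]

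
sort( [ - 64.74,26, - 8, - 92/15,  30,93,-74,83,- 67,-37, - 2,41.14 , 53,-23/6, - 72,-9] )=[  -  74, - 72 ,  -  67, - 64.74, -37, - 9,- 8, - 92/15, - 23/6, - 2,26,30,41.14,53,83, 93 ] 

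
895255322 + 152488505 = 1047743827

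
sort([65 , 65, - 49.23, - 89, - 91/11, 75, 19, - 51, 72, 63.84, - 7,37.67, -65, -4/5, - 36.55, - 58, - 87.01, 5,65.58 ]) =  [ - 89, - 87.01,-65, - 58, -51,  -  49.23, - 36.55,  -  91/11, - 7, - 4/5, 5, 19, 37.67, 63.84, 65,65, 65.58,72, 75 ]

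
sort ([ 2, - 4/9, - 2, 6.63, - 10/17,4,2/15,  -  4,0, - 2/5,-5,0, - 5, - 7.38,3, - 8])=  [ - 8,  -  7.38, - 5, - 5, - 4, - 2, - 10/17 , - 4/9, - 2/5,0, 0,2/15, 2,3,4,6.63 ]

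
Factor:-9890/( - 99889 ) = 2^1 *5^1* 101^( - 1 ) =10/101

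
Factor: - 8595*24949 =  - 214436655=-3^2*5^1*61^1*191^1*409^1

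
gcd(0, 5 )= 5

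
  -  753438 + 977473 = 224035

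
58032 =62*936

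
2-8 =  - 6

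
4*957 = 3828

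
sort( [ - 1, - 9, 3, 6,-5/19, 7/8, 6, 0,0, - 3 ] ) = [  -  9,-3,-1, - 5/19, 0, 0, 7/8,  3,6,6]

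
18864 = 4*4716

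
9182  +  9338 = 18520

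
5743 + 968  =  6711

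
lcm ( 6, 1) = 6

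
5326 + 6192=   11518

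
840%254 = 78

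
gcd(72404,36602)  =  2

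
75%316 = 75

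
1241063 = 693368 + 547695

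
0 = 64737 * 0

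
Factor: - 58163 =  - 7^2 * 1187^1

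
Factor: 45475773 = 3^1*7^2*309359^1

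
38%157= 38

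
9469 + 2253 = 11722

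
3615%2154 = 1461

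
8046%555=276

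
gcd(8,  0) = 8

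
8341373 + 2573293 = 10914666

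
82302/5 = 82302/5 = 16460.40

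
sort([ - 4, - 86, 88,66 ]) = [ - 86, - 4,66,88]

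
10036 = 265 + 9771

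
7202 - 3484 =3718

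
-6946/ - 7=992+2/7 = 992.29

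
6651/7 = 950 + 1/7=950.14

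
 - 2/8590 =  - 1/4295 = - 0.00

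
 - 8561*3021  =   - 25862781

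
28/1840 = 7/460 = 0.02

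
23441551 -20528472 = 2913079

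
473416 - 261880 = 211536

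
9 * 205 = 1845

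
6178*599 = 3700622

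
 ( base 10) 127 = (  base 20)67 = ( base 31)43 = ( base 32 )3v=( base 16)7F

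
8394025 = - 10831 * ( - 775)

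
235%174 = 61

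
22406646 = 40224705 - 17818059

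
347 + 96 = 443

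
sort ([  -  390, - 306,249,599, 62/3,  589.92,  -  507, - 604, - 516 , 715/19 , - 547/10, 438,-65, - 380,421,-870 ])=[ - 870, - 604, - 516, - 507, - 390, - 380,  -  306,-65, - 547/10,62/3, 715/19,249,421,438 , 589.92 , 599 ] 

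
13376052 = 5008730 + 8367322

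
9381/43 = 218  +  7/43  =  218.16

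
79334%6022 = 1048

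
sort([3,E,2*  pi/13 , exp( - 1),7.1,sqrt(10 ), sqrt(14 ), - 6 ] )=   [  -  6,exp ( - 1 ), 2*pi/13,E , 3, sqrt(10),sqrt( 14) , 7.1 ] 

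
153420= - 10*( - 15342) 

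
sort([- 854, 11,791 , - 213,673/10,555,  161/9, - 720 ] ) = [ - 854, -720, - 213, 11,161/9,673/10, 555 , 791 ]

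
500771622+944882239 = 1445653861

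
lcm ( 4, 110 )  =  220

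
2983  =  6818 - 3835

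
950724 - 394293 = 556431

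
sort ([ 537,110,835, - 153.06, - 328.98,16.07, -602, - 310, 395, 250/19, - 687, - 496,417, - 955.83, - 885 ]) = [ - 955.83, - 885, - 687 , - 602, - 496, - 328.98,  -  310 , - 153.06,250/19,16.07,110,395,417, 537,835 ] 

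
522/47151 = 58/5239=0.01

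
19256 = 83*232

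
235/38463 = 235/38463  =  0.01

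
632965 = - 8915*( - 71) 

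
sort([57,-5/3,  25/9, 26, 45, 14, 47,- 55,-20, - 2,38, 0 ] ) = [-55 , - 20, - 2, -5/3, 0,25/9,14, 26,38, 45, 47, 57 ]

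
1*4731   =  4731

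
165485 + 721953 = 887438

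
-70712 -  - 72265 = 1553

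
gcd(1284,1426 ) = 2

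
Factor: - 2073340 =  - 2^2*5^1*  83^1*1249^1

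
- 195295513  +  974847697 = 779552184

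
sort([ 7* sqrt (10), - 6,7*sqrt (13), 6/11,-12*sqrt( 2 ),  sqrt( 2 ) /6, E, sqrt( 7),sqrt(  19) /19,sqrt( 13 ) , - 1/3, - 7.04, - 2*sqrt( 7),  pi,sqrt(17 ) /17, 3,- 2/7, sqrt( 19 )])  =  [ - 12*sqrt(2), - 7.04, - 6, - 2*sqrt(7), - 1/3,- 2/7, sqrt(19)/19, sqrt(2 )/6 , sqrt ( 17 ) /17, 6/11,  sqrt(7),  E, 3, pi,  sqrt (13), sqrt( 19), 7 * sqrt( 10 ) , 7*sqrt(13 ) ] 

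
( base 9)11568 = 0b1111001001101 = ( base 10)7757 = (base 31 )827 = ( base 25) CA7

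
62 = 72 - 10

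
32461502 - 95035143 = -62573641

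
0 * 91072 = 0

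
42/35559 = 14/11853 = 0.00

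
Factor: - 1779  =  -3^1*593^1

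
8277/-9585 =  - 2759/3195 = - 0.86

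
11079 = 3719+7360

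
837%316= 205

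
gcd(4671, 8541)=9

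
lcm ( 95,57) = 285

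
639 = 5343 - 4704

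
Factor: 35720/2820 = 2^1*3^( - 1) *19^1 = 38/3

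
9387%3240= 2907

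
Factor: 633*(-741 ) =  - 3^2*13^1*19^1*211^1 = -469053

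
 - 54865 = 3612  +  - 58477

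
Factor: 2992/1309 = 16/7= 2^4*7^( -1) 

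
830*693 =575190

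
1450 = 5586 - 4136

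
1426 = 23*62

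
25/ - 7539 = -1 + 7514/7539 = - 0.00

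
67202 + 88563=155765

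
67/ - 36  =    -  2 + 5/36 = - 1.86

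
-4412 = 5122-9534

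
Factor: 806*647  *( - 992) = - 517310144 = -  2^6*13^1*31^2*647^1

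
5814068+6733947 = 12548015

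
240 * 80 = 19200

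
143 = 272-129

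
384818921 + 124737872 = 509556793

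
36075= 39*925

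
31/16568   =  31/16568 = 0.00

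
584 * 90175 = 52662200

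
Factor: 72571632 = 2^4 * 3^1 * 7^1 * 271^1*797^1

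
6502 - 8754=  - 2252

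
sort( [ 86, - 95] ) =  [ - 95, 86]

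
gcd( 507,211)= 1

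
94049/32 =2939+1/32 = 2939.03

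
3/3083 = 3/3083 = 0.00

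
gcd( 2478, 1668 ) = 6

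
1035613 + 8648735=9684348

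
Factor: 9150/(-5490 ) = - 5/3 = -3^(-1 ) * 5^1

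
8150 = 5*1630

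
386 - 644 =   -  258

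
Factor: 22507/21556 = 2^( - 2 )* 17^( - 1)*71^1  =  71/68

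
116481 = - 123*( - 947)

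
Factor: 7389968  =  2^4*17^1*101^1*269^1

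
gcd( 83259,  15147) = 99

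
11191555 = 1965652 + 9225903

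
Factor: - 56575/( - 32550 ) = 2^(-1)*3^( - 1 )*7^( - 1)*73^1 = 73/42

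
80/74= 1+3/37 = 1.08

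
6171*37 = 228327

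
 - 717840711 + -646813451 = -1364654162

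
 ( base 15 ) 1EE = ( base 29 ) FE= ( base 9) 548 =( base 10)449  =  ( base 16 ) 1c1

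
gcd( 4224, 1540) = 44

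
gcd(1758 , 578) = 2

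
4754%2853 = 1901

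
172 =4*43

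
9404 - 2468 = 6936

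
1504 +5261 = 6765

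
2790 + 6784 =9574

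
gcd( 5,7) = 1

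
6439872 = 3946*1632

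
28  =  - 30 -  - 58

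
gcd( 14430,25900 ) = 370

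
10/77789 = 10/77789 = 0.00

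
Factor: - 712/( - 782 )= 2^2*17^(-1)*23^(-1)*89^1 = 356/391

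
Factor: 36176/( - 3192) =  - 2^1*3^( - 1)*17^1 = - 34/3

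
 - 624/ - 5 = 124+4/5 = 124.80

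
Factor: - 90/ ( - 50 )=3^2 * 5^(-1) =9/5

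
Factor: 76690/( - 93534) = - 3^( - 1)*5^1* 7^ ( - 1)*17^(  -  1)*131^( - 1) * 7669^1 = - 38345/46767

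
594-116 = 478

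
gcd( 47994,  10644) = 6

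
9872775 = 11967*825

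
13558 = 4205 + 9353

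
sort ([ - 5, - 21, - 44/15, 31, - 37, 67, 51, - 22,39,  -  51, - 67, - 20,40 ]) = [ - 67, - 51,-37,-22, - 21, - 20,-5, - 44/15, 31 , 39, 40, 51 , 67 ]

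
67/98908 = 67/98908 = 0.00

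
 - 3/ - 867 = 1/289=0.00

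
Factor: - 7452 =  - 2^2*3^4* 23^1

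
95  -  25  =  70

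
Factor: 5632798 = 2^1*2816399^1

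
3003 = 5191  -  2188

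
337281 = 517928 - 180647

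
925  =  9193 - 8268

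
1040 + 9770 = 10810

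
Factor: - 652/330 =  -326/165 = - 2^1*3^( - 1 )*5^(-1) * 11^( - 1 )*163^1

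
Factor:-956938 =-2^1*23^1*71^1*293^1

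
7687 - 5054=2633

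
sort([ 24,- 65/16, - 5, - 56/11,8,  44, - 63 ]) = [ - 63, - 56/11, - 5 , - 65/16, 8,24 , 44]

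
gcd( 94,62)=2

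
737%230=47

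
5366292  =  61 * 87972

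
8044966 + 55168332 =63213298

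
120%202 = 120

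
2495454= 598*4173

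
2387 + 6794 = 9181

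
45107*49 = 2210243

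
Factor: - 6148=-2^2*29^1*53^1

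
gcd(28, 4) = 4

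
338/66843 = 338/66843 = 0.01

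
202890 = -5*( - 40578)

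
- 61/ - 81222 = 61/81222 = 0.00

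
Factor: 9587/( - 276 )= - 2^( - 2) *3^( - 1 )*23^( - 1)*9587^1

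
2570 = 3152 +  - 582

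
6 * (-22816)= - 136896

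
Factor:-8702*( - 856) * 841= 6264534992 =2^4*19^1 *29^2*107^1*229^1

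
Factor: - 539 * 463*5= -5^1*7^2* 11^1*463^1 = - 1247785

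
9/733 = 9/733 = 0.01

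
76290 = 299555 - 223265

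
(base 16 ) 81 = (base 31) 45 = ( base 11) 108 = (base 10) 129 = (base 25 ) 54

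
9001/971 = 9001/971 = 9.27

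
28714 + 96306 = 125020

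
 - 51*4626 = - 235926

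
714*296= 211344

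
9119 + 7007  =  16126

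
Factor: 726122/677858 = 17^ (- 1) * 19937^( - 1 )*363061^1 = 363061/338929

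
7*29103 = 203721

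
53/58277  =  53/58277 =0.00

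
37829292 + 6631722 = 44461014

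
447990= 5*89598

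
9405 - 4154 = 5251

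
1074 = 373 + 701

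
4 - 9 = -5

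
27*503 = 13581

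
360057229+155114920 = 515172149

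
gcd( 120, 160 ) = 40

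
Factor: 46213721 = 53^1 * 871957^1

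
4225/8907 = 4225/8907 = 0.47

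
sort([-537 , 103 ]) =[ - 537, 103] 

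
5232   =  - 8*(- 654 )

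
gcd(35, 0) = 35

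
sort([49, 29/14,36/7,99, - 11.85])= [ - 11.85,29/14,36/7, 49,99]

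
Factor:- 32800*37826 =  - 2^6  *  5^2*41^1*18913^1 = - 1240692800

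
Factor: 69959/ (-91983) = - 3^( - 1)*30661^ ( - 1)*69959^1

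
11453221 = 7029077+4424144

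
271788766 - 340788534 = -68999768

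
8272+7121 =15393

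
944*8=7552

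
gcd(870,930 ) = 30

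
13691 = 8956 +4735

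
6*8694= 52164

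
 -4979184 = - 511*9744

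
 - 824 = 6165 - 6989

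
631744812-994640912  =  -362896100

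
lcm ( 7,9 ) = 63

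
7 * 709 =4963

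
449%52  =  33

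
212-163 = 49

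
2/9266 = 1/4633 = 0.00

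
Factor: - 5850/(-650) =3^2 = 9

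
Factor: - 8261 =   -  11^1*751^1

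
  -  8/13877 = -1 + 13869/13877=-  0.00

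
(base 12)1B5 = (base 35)81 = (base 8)431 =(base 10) 281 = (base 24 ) bh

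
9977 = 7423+2554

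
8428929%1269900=809529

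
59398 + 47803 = 107201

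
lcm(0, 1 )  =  0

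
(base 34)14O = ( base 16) 524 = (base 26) 1og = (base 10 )1316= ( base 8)2444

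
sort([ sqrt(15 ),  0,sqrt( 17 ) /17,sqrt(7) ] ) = [0,sqrt( 17)/17, sqrt(7 ),sqrt(15)]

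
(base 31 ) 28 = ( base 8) 106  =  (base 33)24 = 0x46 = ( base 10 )70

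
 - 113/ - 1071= 113/1071=0.11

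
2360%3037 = 2360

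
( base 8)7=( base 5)12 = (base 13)7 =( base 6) 11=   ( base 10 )7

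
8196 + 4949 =13145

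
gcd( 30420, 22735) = 5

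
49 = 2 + 47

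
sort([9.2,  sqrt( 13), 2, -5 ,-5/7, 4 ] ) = [ - 5, - 5/7, 2, sqrt(13), 4,  9.2 ]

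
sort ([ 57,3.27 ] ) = [ 3.27, 57] 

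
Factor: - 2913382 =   -  2^1* 1456691^1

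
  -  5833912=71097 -5905009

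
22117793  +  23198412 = 45316205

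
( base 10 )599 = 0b1001010111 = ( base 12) 41b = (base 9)735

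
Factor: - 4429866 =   -  2^1 * 3^1*7^1*  29^1*3637^1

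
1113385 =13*85645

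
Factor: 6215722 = 2^1 * 3107861^1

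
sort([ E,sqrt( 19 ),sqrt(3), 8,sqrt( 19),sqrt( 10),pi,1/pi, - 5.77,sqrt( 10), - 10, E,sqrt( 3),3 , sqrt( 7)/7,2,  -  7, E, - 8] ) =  [ - 10, - 8 , - 7, - 5.77, 1/pi,sqrt( 7 ) /7,sqrt( 3), sqrt( 3 ), 2, E, E,E,3,pi, sqrt( 10),  sqrt( 10 ),sqrt ( 19),sqrt( 19 ),8 ] 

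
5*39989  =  199945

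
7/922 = 7/922  =  0.01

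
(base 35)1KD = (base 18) 5hc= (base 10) 1938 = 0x792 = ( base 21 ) 486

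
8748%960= 108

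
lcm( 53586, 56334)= 2197026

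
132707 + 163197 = 295904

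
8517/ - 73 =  - 117 + 24/73 = - 116.67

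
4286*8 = 34288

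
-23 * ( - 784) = 18032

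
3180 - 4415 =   -  1235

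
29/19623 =29/19623 = 0.00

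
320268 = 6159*52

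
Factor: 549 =3^2 * 61^1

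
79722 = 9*8858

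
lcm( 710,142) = 710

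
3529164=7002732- 3473568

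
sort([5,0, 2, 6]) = [0,  2,5, 6]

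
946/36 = 26+5/18 = 26.28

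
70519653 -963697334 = -893177681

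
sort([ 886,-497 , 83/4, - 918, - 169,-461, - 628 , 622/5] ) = [ - 918, - 628, - 497, - 461 , - 169, 83/4, 622/5,886 ]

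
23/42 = 23/42 = 0.55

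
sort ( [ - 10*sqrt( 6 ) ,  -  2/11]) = [ - 10 * sqrt( 6),- 2/11]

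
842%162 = 32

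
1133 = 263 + 870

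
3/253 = 3/253 = 0.01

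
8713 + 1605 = 10318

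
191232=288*664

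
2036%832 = 372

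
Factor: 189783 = 3^5*11^1*71^1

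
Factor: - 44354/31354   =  -61^( - 1)*67^1*257^( - 1)*331^1= -22177/15677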